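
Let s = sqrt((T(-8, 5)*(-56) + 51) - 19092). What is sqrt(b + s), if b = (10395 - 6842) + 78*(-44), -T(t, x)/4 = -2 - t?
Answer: sqrt(121 + I*sqrt(17697)) ≈ 12.264 + 5.4235*I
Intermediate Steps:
T(t, x) = 8 + 4*t (T(t, x) = -4*(-2 - t) = 8 + 4*t)
s = I*sqrt(17697) (s = sqrt(((8 + 4*(-8))*(-56) + 51) - 19092) = sqrt(((8 - 32)*(-56) + 51) - 19092) = sqrt((-24*(-56) + 51) - 19092) = sqrt((1344 + 51) - 19092) = sqrt(1395 - 19092) = sqrt(-17697) = I*sqrt(17697) ≈ 133.03*I)
b = 121 (b = 3553 - 3432 = 121)
sqrt(b + s) = sqrt(121 + I*sqrt(17697))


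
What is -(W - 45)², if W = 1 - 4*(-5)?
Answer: -576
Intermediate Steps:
W = 21 (W = 1 + 20 = 21)
-(W - 45)² = -(21 - 45)² = -1*(-24)² = -1*576 = -576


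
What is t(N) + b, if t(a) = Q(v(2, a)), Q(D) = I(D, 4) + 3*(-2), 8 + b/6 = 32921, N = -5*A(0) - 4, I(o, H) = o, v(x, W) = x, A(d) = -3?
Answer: 197474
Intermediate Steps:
N = 11 (N = -5*(-3) - 4 = 15 - 4 = 11)
b = 197478 (b = -48 + 6*32921 = -48 + 197526 = 197478)
Q(D) = -6 + D (Q(D) = D + 3*(-2) = D - 6 = -6 + D)
t(a) = -4 (t(a) = -6 + 2 = -4)
t(N) + b = -4 + 197478 = 197474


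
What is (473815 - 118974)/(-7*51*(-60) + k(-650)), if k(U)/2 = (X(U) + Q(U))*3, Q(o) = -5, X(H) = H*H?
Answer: 354841/2556390 ≈ 0.13881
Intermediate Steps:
X(H) = H²
k(U) = -30 + 6*U² (k(U) = 2*((U² - 5)*3) = 2*((-5 + U²)*3) = 2*(-15 + 3*U²) = -30 + 6*U²)
(473815 - 118974)/(-7*51*(-60) + k(-650)) = (473815 - 118974)/(-7*51*(-60) + (-30 + 6*(-650)²)) = 354841/(-357*(-60) + (-30 + 6*422500)) = 354841/(21420 + (-30 + 2535000)) = 354841/(21420 + 2534970) = 354841/2556390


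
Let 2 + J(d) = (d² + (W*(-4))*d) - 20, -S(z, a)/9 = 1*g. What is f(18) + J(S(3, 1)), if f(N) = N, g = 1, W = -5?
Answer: -103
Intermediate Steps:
S(z, a) = -9
J(d) = -22 + d² + 20*d (J(d) = -2 + ((d² + (-5*(-4))*d) - 20) = -2 + ((d² + 20*d) - 20) = -2 + (-20 + d² + 20*d) = -22 + d² + 20*d)
f(18) + J(S(3, 1)) = 18 + (-22 + (-9)² + 20*(-9)) = 18 + (-22 + 81 - 180) = 18 - 121 = -103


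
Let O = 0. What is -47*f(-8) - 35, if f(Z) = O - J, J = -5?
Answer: -270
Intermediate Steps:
f(Z) = 5 (f(Z) = 0 - 1*(-5) = 0 + 5 = 5)
-47*f(-8) - 35 = -47*5 - 35 = -235 - 35 = -270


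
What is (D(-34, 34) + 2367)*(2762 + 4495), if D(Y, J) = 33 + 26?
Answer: 17605482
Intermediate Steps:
D(Y, J) = 59
(D(-34, 34) + 2367)*(2762 + 4495) = (59 + 2367)*(2762 + 4495) = 2426*7257 = 17605482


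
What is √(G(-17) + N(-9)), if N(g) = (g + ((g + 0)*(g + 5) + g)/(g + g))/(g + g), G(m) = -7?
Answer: I*√231/6 ≈ 2.5331*I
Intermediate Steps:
N(g) = (g + (g + g*(5 + g))/(2*g))/(2*g) (N(g) = (g + (g*(5 + g) + g)/((2*g)))/((2*g)) = (g + (g + g*(5 + g))*(1/(2*g)))*(1/(2*g)) = (g + (g + g*(5 + g))/(2*g))*(1/(2*g)) = (g + (g + g*(5 + g))/(2*g))/(2*g))
√(G(-17) + N(-9)) = √(-7 + (¾)*(2 - 9)/(-9)) = √(-7 + (¾)*(-⅑)*(-7)) = √(-7 + 7/12) = √(-77/12) = I*√231/6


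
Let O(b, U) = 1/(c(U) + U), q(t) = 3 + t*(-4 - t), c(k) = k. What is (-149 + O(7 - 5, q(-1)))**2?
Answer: 3193369/144 ≈ 22176.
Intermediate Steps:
O(b, U) = 1/(2*U) (O(b, U) = 1/(U + U) = 1/(2*U))
(-149 + O(7 - 5, q(-1)))**2 = (-149 + 1/(2*(3 - 1*(-1)**2 - 4*(-1))))**2 = (-149 + 1/(2*(3 - 1*1 + 4)))**2 = (-149 + 1/(2*(3 - 1 + 4)))**2 = (-149 + (1/2)/6)**2 = (-149 + (1/2)*(1/6))**2 = (-149 + 1/12)**2 = (-1787/12)**2 = 3193369/144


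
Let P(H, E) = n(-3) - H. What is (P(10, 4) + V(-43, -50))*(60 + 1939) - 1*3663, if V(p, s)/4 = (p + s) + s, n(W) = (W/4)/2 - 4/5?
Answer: -46777193/40 ≈ -1.1694e+6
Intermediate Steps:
n(W) = -⅘ + W/8 (n(W) = (W*(¼))*(½) - 4*⅕ = (W/4)*(½) - ⅘ = W/8 - ⅘ = -⅘ + W/8)
V(p, s) = 4*p + 8*s (V(p, s) = 4*((p + s) + s) = 4*(p + 2*s) = 4*p + 8*s)
P(H, E) = -47/40 - H (P(H, E) = (-⅘ + (⅛)*(-3)) - H = (-⅘ - 3/8) - H = -47/40 - H)
(P(10, 4) + V(-43, -50))*(60 + 1939) - 1*3663 = ((-47/40 - 1*10) + (4*(-43) + 8*(-50)))*(60 + 1939) - 1*3663 = ((-47/40 - 10) + (-172 - 400))*1999 - 3663 = (-447/40 - 572)*1999 - 3663 = -23327/40*1999 - 3663 = -46630673/40 - 3663 = -46777193/40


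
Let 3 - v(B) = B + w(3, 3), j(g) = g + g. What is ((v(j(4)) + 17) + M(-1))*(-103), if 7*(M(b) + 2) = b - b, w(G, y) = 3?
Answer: -721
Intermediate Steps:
j(g) = 2*g
v(B) = -B (v(B) = 3 - (B + 3) = 3 - (3 + B) = 3 + (-3 - B) = -B)
M(b) = -2 (M(b) = -2 + (b - b)/7 = -2 + (1/7)*0 = -2 + 0 = -2)
((v(j(4)) + 17) + M(-1))*(-103) = ((-2*4 + 17) - 2)*(-103) = ((-1*8 + 17) - 2)*(-103) = ((-8 + 17) - 2)*(-103) = (9 - 2)*(-103) = 7*(-103) = -721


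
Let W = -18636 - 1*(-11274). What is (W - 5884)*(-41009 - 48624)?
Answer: 1187278718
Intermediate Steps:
W = -7362 (W = -18636 + 11274 = -7362)
(W - 5884)*(-41009 - 48624) = (-7362 - 5884)*(-41009 - 48624) = -13246*(-89633) = 1187278718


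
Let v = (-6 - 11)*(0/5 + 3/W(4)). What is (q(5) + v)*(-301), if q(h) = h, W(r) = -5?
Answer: -22876/5 ≈ -4575.2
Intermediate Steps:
v = 51/5 (v = (-6 - 11)*(0/5 + 3/(-5)) = -17*(0*(1/5) + 3*(-1/5)) = -17*(0 - 3/5) = -17*(-3/5) = 51/5 ≈ 10.200)
(q(5) + v)*(-301) = (5 + 51/5)*(-301) = (76/5)*(-301) = -22876/5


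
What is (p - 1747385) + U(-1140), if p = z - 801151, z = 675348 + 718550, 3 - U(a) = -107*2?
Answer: -1154421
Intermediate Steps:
U(a) = 217 (U(a) = 3 - (-107)*2 = 3 - 1*(-214) = 3 + 214 = 217)
z = 1393898
p = 592747 (p = 1393898 - 801151 = 592747)
(p - 1747385) + U(-1140) = (592747 - 1747385) + 217 = -1154638 + 217 = -1154421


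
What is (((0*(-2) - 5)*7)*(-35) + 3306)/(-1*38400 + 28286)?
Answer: -4531/10114 ≈ -0.44799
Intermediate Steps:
(((0*(-2) - 5)*7)*(-35) + 3306)/(-1*38400 + 28286) = (((0 - 5)*7)*(-35) + 3306)/(-38400 + 28286) = (-5*7*(-35) + 3306)/(-10114) = (-35*(-35) + 3306)*(-1/10114) = (1225 + 3306)*(-1/10114) = 4531*(-1/10114) = -4531/10114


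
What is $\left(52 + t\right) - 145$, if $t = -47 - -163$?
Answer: $23$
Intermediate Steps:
$t = 116$ ($t = -47 + 163 = 116$)
$\left(52 + t\right) - 145 = \left(52 + 116\right) - 145 = 168 - 145 = 23$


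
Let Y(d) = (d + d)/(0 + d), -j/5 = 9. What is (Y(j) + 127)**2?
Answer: 16641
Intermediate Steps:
j = -45 (j = -5*9 = -45)
Y(d) = 2 (Y(d) = (2*d)/d = 2)
(Y(j) + 127)**2 = (2 + 127)**2 = 129**2 = 16641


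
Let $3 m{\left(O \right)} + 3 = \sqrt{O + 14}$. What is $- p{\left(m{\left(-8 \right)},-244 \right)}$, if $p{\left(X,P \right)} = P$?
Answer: $244$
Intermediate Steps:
$m{\left(O \right)} = -1 + \frac{\sqrt{14 + O}}{3}$ ($m{\left(O \right)} = -1 + \frac{\sqrt{O + 14}}{3} = -1 + \frac{\sqrt{14 + O}}{3}$)
$- p{\left(m{\left(-8 \right)},-244 \right)} = \left(-1\right) \left(-244\right) = 244$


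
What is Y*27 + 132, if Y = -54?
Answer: -1326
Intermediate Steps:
Y*27 + 132 = -54*27 + 132 = -1458 + 132 = -1326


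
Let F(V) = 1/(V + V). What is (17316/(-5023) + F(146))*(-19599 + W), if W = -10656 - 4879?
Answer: 88735291183/733358 ≈ 1.2100e+5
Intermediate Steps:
F(V) = 1/(2*V)
W = -15535
(17316/(-5023) + F(146))*(-19599 + W) = (17316/(-5023) + (½)/146)*(-19599 - 15535) = (17316*(-1/5023) + (½)*(1/146))*(-35134) = (-17316/5023 + 1/292)*(-35134) = -5051249/1466716*(-35134) = 88735291183/733358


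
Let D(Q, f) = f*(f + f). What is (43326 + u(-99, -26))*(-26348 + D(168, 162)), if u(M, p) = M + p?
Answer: 1129274140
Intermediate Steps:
D(Q, f) = 2*f² (D(Q, f) = f*(2*f) = 2*f²)
(43326 + u(-99, -26))*(-26348 + D(168, 162)) = (43326 + (-99 - 26))*(-26348 + 2*162²) = (43326 - 125)*(-26348 + 2*26244) = 43201*(-26348 + 52488) = 43201*26140 = 1129274140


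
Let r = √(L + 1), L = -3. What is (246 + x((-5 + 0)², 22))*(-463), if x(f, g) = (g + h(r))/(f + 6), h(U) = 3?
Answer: -3542413/31 ≈ -1.1427e+5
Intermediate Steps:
r = I*√2 (r = √(-3 + 1) = √(-2) = I*√2 ≈ 1.4142*I)
x(f, g) = (3 + g)/(6 + f) (x(f, g) = (g + 3)/(f + 6) = (3 + g)/(6 + f))
(246 + x((-5 + 0)², 22))*(-463) = (246 + (3 + 22)/(6 + (-5 + 0)²))*(-463) = (246 + 25/(6 + (-5)²))*(-463) = (246 + 25/(6 + 25))*(-463) = (246 + 25/31)*(-463) = (7651/31)*(-463) = -3542413/31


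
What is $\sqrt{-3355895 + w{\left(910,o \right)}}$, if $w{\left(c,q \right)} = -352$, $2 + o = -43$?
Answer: $i \sqrt{3356247} \approx 1832.0 i$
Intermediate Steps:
$o = -45$ ($o = -2 - 43 = -45$)
$\sqrt{-3355895 + w{\left(910,o \right)}} = \sqrt{-3355895 - 352} = \sqrt{-3356247} = i \sqrt{3356247}$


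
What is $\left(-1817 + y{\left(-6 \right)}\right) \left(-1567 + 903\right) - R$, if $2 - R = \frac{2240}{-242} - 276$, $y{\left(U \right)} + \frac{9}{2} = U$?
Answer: $\frac{146793902}{121} \approx 1.2132 \cdot 10^{6}$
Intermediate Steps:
$y{\left(U \right)} = - \frac{9}{2} + U$
$R = \frac{34758}{121}$ ($R = 2 - \left(\frac{2240}{-242} - 276\right) = 2 - \left(2240 \left(- \frac{1}{242}\right) - 276\right) = 2 - \left(- \frac{1120}{121} - 276\right) = 2 - - \frac{34516}{121} = 2 + \frac{34516}{121} = \frac{34758}{121} \approx 287.26$)
$\left(-1817 + y{\left(-6 \right)}\right) \left(-1567 + 903\right) - R = \left(-1817 - \frac{21}{2}\right) \left(-1567 + 903\right) - \frac{34758}{121} = \left(-1817 - \frac{21}{2}\right) \left(-664\right) - \frac{34758}{121} = \left(- \frac{3655}{2}\right) \left(-664\right) - \frac{34758}{121} = 1213460 - \frac{34758}{121} = \frac{146793902}{121}$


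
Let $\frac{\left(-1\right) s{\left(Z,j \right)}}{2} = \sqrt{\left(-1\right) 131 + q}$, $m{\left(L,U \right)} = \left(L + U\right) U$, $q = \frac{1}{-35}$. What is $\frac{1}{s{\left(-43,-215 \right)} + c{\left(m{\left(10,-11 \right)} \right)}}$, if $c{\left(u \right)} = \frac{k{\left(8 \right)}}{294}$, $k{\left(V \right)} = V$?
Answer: $\frac{735}{14157002} + \frac{3087 i \sqrt{160510}}{28314004} \approx 5.1918 \cdot 10^{-5} + 0.04368 i$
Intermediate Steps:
$q = - \frac{1}{35} \approx -0.028571$
$m{\left(L,U \right)} = U \left(L + U\right)$
$s{\left(Z,j \right)} = - \frac{2 i \sqrt{160510}}{35}$ ($s{\left(Z,j \right)} = - 2 \sqrt{\left(-1\right) 131 - \frac{1}{35}} = - 2 \sqrt{-131 - \frac{1}{35}} = - 2 \sqrt{- \frac{4586}{35}} = - 2 \frac{i \sqrt{160510}}{35} = - \frac{2 i \sqrt{160510}}{35}$)
$c{\left(u \right)} = \frac{4}{147}$ ($c{\left(u \right)} = \frac{8}{294} = 8 \cdot \frac{1}{294} = \frac{4}{147}$)
$\frac{1}{s{\left(-43,-215 \right)} + c{\left(m{\left(10,-11 \right)} \right)}} = \frac{1}{- \frac{2 i \sqrt{160510}}{35} + \frac{4}{147}} = \frac{1}{\frac{4}{147} - \frac{2 i \sqrt{160510}}{35}}$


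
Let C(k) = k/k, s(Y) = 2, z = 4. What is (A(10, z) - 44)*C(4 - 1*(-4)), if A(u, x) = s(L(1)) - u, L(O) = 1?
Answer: -52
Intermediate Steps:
C(k) = 1
A(u, x) = 2 - u
(A(10, z) - 44)*C(4 - 1*(-4)) = ((2 - 1*10) - 44)*1 = ((2 - 10) - 44)*1 = (-8 - 44)*1 = -52*1 = -52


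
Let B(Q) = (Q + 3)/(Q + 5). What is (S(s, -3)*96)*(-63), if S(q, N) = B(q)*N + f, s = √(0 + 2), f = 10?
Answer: -1155168/23 + 36288*√2/23 ≈ -47993.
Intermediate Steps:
B(Q) = (3 + Q)/(5 + Q)
s = √2 ≈ 1.4142
S(q, N) = 10 + N*(3 + q)/(5 + q) (S(q, N) = ((3 + q)/(5 + q))*N + 10 = N*(3 + q)/(5 + q) + 10 = 10 + N*(3 + q)/(5 + q))
(S(s, -3)*96)*(-63) = (((50 + 10*√2 - 3*(3 + √2))/(5 + √2))*96)*(-63) = (((50 + 10*√2 + (-9 - 3*√2))/(5 + √2))*96)*(-63) = (((41 + 7*√2)/(5 + √2))*96)*(-63) = (96*(41 + 7*√2)/(5 + √2))*(-63) = -6048*(41 + 7*√2)/(5 + √2)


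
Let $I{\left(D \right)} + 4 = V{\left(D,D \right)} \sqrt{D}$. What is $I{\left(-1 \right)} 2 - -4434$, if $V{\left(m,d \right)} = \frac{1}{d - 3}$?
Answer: $4426 - \frac{i}{2} \approx 4426.0 - 0.5 i$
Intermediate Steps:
$V{\left(m,d \right)} = \frac{1}{-3 + d}$
$I{\left(D \right)} = -4 + \frac{\sqrt{D}}{-3 + D}$
$I{\left(-1 \right)} 2 - -4434 = \frac{12 + \sqrt{-1} - -4}{-3 - 1} \cdot 2 - -4434 = \frac{12 + i + 4}{-4} \cdot 2 + 4434 = - \frac{16 + i}{4} \cdot 2 + 4434 = \left(-4 - \frac{i}{4}\right) 2 + 4434 = \left(-8 - \frac{i}{2}\right) + 4434 = 4426 - \frac{i}{2}$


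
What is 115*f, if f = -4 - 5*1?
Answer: -1035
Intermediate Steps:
f = -9 (f = -4 - 5 = -9)
115*f = 115*(-9) = -1035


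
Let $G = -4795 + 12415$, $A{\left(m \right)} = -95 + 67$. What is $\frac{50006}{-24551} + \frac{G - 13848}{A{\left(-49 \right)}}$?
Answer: $\frac{37875865}{171857} \approx 220.39$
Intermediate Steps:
$A{\left(m \right)} = -28$
$G = 7620$
$\frac{50006}{-24551} + \frac{G - 13848}{A{\left(-49 \right)}} = \frac{50006}{-24551} + \frac{7620 - 13848}{-28} = 50006 \left(- \frac{1}{24551}\right) + \left(7620 - 13848\right) \left(- \frac{1}{28}\right) = - \frac{50006}{24551} - - \frac{1557}{7} = - \frac{50006}{24551} + \frac{1557}{7} = \frac{37875865}{171857}$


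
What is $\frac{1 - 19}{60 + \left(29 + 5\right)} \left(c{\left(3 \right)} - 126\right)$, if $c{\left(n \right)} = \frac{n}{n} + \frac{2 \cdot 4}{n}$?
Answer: $\frac{1101}{47} \approx 23.426$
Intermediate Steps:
$c{\left(n \right)} = 1 + \frac{8}{n}$
$\frac{1 - 19}{60 + \left(29 + 5\right)} \left(c{\left(3 \right)} - 126\right) = \frac{1 - 19}{60 + \left(29 + 5\right)} \left(\frac{8 + 3}{3} - 126\right) = - \frac{18}{60 + 34} \left(\frac{1}{3} \cdot 11 - 126\right) = - \frac{18}{94} \left(\frac{11}{3} - 126\right) = \left(-18\right) \frac{1}{94} \left(- \frac{367}{3}\right) = \left(- \frac{9}{47}\right) \left(- \frac{367}{3}\right) = \frac{1101}{47}$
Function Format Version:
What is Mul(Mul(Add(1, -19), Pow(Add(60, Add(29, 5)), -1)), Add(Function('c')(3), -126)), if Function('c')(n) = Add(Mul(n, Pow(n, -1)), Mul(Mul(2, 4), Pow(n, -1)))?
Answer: Rational(1101, 47) ≈ 23.426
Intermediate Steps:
Function('c')(n) = Add(1, Mul(8, Pow(n, -1)))
Mul(Mul(Add(1, -19), Pow(Add(60, Add(29, 5)), -1)), Add(Function('c')(3), -126)) = Mul(Mul(Add(1, -19), Pow(Add(60, Add(29, 5)), -1)), Add(Mul(Pow(3, -1), Add(8, 3)), -126)) = Mul(Mul(-18, Pow(Add(60, 34), -1)), Add(Mul(Rational(1, 3), 11), -126)) = Mul(Mul(-18, Pow(94, -1)), Add(Rational(11, 3), -126)) = Mul(Mul(-18, Rational(1, 94)), Rational(-367, 3)) = Mul(Rational(-9, 47), Rational(-367, 3)) = Rational(1101, 47)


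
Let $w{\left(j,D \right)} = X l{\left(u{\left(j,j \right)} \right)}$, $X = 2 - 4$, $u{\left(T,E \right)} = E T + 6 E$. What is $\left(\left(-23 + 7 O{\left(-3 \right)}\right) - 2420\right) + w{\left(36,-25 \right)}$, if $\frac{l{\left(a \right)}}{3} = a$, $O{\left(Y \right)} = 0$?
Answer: $-11515$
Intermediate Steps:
$u{\left(T,E \right)} = 6 E + E T$
$l{\left(a \right)} = 3 a$
$X = -2$
$w{\left(j,D \right)} = - 6 j \left(6 + j\right)$ ($w{\left(j,D \right)} = - 2 \cdot 3 j \left(6 + j\right) = - 6 j \left(6 + j\right)$)
$\left(\left(-23 + 7 O{\left(-3 \right)}\right) - 2420\right) + w{\left(36,-25 \right)} = \left(\left(-23 + 7 \cdot 0\right) - 2420\right) - 216 \left(6 + 36\right) = \left(\left(-23 + 0\right) - 2420\right) - 216 \cdot 42 = \left(-23 - 2420\right) - 9072 = -2443 - 9072 = -11515$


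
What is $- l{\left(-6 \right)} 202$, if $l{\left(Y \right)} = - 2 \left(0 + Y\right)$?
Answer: $-2424$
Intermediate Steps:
$l{\left(Y \right)} = - 2 Y$
$- l{\left(-6 \right)} 202 = - \left(-2\right) \left(-6\right) 202 = \left(-1\right) 12 \cdot 202 = \left(-12\right) 202 = -2424$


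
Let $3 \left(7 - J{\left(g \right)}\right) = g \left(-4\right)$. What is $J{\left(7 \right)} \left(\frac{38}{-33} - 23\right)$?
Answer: $- \frac{39053}{99} \approx -394.47$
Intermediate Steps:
$J{\left(g \right)} = 7 + \frac{4 g}{3}$ ($J{\left(g \right)} = 7 - \frac{g \left(-4\right)}{3} = 7 - \frac{\left(-4\right) g}{3} = 7 + \frac{4 g}{3}$)
$J{\left(7 \right)} \left(\frac{38}{-33} - 23\right) = \left(7 + \frac{4}{3} \cdot 7\right) \left(\frac{38}{-33} - 23\right) = \left(7 + \frac{28}{3}\right) \left(38 \left(- \frac{1}{33}\right) - 23\right) = \frac{49 \left(- \frac{38}{33} - 23\right)}{3} = \frac{49}{3} \left(- \frac{797}{33}\right) = - \frac{39053}{99}$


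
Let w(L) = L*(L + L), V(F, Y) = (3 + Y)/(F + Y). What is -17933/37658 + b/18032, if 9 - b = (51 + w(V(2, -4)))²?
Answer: -845814729/1358098112 ≈ -0.62279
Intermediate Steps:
V(F, Y) = (3 + Y)/(F + Y)
w(L) = 2*L² (w(L) = L*(2*L) = 2*L²)
b = -10573/4 (b = 9 - (51 + 2*((3 - 4)/(2 - 4))²)² = 9 - (51 + 2*(-1/(-2))²)² = 9 - (51 + 2*(-½*(-1))²)² = 9 - (51 + 2*(½)²)² = 9 - (51 + 2*(¼))² = 9 - (51 + ½)² = 9 - (103/2)² = 9 - 1*10609/4 = 9 - 10609/4 = -10573/4 ≈ -2643.3)
-17933/37658 + b/18032 = -17933/37658 - 10573/4/18032 = -17933*1/37658 - 10573/4*1/18032 = -17933/37658 - 10573/72128 = -845814729/1358098112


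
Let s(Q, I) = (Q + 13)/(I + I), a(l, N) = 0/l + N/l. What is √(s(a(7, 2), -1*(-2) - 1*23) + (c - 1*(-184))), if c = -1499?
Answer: I*√257802/14 ≈ 36.267*I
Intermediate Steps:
a(l, N) = N/l (a(l, N) = 0 + N/l = N/l)
s(Q, I) = (13 + Q)/(2*I) (s(Q, I) = (13 + Q)/((2*I)) = (13 + Q)*(1/(2*I)) = (13 + Q)/(2*I))
√(s(a(7, 2), -1*(-2) - 1*23) + (c - 1*(-184))) = √((13 + 2/7)/(2*(-1*(-2) - 1*23)) + (-1499 - 1*(-184))) = √((13 + 2*(⅐))/(2*(2 - 23)) + (-1499 + 184)) = √((½)*(13 + 2/7)/(-21) - 1315) = √((½)*(-1/21)*(93/7) - 1315) = √(-31/98 - 1315) = √(-128901/98) = I*√257802/14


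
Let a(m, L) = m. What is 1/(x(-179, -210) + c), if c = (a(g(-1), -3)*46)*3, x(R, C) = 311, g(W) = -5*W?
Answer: 1/1001 ≈ 0.00099900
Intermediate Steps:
c = 690 (c = (-5*(-1)*46)*3 = (5*46)*3 = 230*3 = 690)
1/(x(-179, -210) + c) = 1/(311 + 690) = 1/1001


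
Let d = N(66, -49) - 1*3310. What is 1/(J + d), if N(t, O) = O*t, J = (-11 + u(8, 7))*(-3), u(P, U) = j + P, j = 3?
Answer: -1/6544 ≈ -0.00015281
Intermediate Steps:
u(P, U) = 3 + P
J = 0 (J = (-11 + (3 + 8))*(-3) = (-11 + 11)*(-3) = 0*(-3) = 0)
d = -6544 (d = -49*66 - 1*3310 = -3234 - 3310 = -6544)
1/(J + d) = 1/(0 - 6544) = 1/(-6544) = -1/6544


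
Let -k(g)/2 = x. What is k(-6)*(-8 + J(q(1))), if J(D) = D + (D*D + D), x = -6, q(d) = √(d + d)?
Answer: -72 + 24*√2 ≈ -38.059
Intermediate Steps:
q(d) = √2*√d (q(d) = √(2*d) = √2*√d)
k(g) = 12 (k(g) = -2*(-6) = 12)
J(D) = D² + 2*D (J(D) = D + (D² + D) = D + (D + D²) = D² + 2*D)
k(-6)*(-8 + J(q(1))) = 12*(-8 + (√2*√1)*(2 + √2*√1)) = 12*(-8 + (√2*1)*(2 + √2*1)) = 12*(-8 + √2*(2 + √2)) = -96 + 12*√2*(2 + √2)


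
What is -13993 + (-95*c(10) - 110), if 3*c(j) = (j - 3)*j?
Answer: -48959/3 ≈ -16320.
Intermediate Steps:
c(j) = j*(-3 + j)/3 (c(j) = ((j - 3)*j)/3 = ((-3 + j)*j)/3 = (j*(-3 + j))/3 = j*(-3 + j)/3)
-13993 + (-95*c(10) - 110) = -13993 + (-95*10*(-3 + 10)/3 - 110) = -13993 + (-95*10*7/3 - 110) = -13993 + (-95*70/3 - 110) = -13993 + (-6650/3 - 110) = -13993 - 6980/3 = -48959/3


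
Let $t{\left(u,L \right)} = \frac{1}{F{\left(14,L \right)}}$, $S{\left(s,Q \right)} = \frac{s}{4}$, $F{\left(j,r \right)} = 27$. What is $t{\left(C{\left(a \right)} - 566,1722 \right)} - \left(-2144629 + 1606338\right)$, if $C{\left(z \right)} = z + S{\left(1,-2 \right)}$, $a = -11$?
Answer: $\frac{14533858}{27} \approx 5.3829 \cdot 10^{5}$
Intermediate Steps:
$S{\left(s,Q \right)} = \frac{s}{4}$ ($S{\left(s,Q \right)} = s \frac{1}{4} = \frac{s}{4}$)
$C{\left(z \right)} = \frac{1}{4} + z$ ($C{\left(z \right)} = z + \frac{1}{4} \cdot 1 = z + \frac{1}{4} = \frac{1}{4} + z$)
$t{\left(u,L \right)} = \frac{1}{27}$
$t{\left(C{\left(a \right)} - 566,1722 \right)} - \left(-2144629 + 1606338\right) = \frac{1}{27} - \left(-2144629 + 1606338\right) = \frac{1}{27} - -538291 = \frac{1}{27} + 538291 = \frac{14533858}{27}$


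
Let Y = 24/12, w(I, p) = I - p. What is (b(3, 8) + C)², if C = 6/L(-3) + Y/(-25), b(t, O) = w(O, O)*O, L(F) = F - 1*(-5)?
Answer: 5329/625 ≈ 8.5264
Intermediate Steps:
L(F) = 5 + F (L(F) = F + 5 = 5 + F)
Y = 2 (Y = 24*(1/12) = 2)
b(t, O) = 0 (b(t, O) = (O - O)*O = 0*O = 0)
C = 73/25 (C = 6/(5 - 3) + 2/(-25) = 6/2 + 2*(-1/25) = 6*(½) - 2/25 = 3 - 2/25 = 73/25 ≈ 2.9200)
(b(3, 8) + C)² = (0 + 73/25)² = (73/25)² = 5329/625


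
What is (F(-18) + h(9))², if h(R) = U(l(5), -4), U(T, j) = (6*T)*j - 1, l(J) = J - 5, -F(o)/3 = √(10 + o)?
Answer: -71 + 12*I*√2 ≈ -71.0 + 16.971*I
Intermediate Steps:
F(o) = -3*√(10 + o)
l(J) = -5 + J
U(T, j) = -1 + 6*T*j (U(T, j) = 6*T*j - 1 = -1 + 6*T*j)
h(R) = -1 (h(R) = -1 + 6*(-5 + 5)*(-4) = -1 + 6*0*(-4) = -1 + 0 = -1)
(F(-18) + h(9))² = (-3*√(10 - 18) - 1)² = (-6*I*√2 - 1)² = (-1 - 6*I*√2)²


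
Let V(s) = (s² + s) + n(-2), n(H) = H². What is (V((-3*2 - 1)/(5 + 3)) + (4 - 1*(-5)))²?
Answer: 680625/4096 ≈ 166.17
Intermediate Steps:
V(s) = 4 + s + s² (V(s) = (s² + s) + (-2)² = (s + s²) + 4 = 4 + s + s²)
(V((-3*2 - 1)/(5 + 3)) + (4 - 1*(-5)))² = ((4 + (-3*2 - 1)/(5 + 3) + ((-3*2 - 1)/(5 + 3))²) + (4 - 1*(-5)))² = ((4 + (-6 - 1)/8 + ((-6 - 1)/8)²) + (4 + 5))² = ((4 - 7*⅛ + (-7*⅛)²) + 9)² = ((4 - 7/8 + (-7/8)²) + 9)² = ((4 - 7/8 + 49/64) + 9)² = (249/64 + 9)² = (825/64)² = 680625/4096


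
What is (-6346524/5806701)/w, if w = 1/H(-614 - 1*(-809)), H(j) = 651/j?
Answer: -459065236/125811855 ≈ -3.6488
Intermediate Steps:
w = 65/217 (w = 1/(651/(-614 - 1*(-809))) = 1/(651/(-614 + 809)) = 1/(651/195) = 1/(651*(1/195)) = 1/(217/65) = 65/217 ≈ 0.29954)
(-6346524/5806701)/w = (-6346524/5806701)/(65/217) = -6346524*1/5806701*(217/65) = -2115508/1935567*217/65 = -459065236/125811855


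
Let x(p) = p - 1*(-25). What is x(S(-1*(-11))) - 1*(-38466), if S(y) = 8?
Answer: 38499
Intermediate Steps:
x(p) = 25 + p (x(p) = p + 25 = 25 + p)
x(S(-1*(-11))) - 1*(-38466) = (25 + 8) - 1*(-38466) = 33 + 38466 = 38499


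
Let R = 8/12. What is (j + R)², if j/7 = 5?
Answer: 11449/9 ≈ 1272.1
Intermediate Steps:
j = 35 (j = 7*5 = 35)
R = ⅔ (R = 8*(1/12) = ⅔ ≈ 0.66667)
(j + R)² = (35 + ⅔)² = (107/3)² = 11449/9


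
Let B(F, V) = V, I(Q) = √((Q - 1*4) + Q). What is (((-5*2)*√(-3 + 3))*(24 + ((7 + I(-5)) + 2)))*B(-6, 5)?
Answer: 0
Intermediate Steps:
I(Q) = √(-4 + 2*Q) (I(Q) = √((Q - 4) + Q) = √((-4 + Q) + Q) = √(-4 + 2*Q))
(((-5*2)*√(-3 + 3))*(24 + ((7 + I(-5)) + 2)))*B(-6, 5) = (((-5*2)*√(-3 + 3))*(24 + ((7 + √(-4 + 2*(-5))) + 2)))*5 = ((-10*√0)*(24 + ((7 + √(-4 - 10)) + 2)))*5 = ((-10*0)*(24 + ((7 + √(-14)) + 2)))*5 = (0*(24 + ((7 + I*√14) + 2)))*5 = (0*(24 + (9 + I*√14)))*5 = (0*(33 + I*√14))*5 = 0*5 = 0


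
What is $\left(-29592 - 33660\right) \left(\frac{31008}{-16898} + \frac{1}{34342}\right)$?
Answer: $\frac{20214440118}{174163} \approx 1.1607 \cdot 10^{5}$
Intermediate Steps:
$\left(-29592 - 33660\right) \left(\frac{31008}{-16898} + \frac{1}{34342}\right) = - 63252 \left(31008 \left(- \frac{1}{16898}\right) + \frac{1}{34342}\right) = - 63252 \left(- \frac{912}{497} + \frac{1}{34342}\right) = \left(-63252\right) \left(- \frac{4474201}{2438282}\right) = \frac{20214440118}{174163}$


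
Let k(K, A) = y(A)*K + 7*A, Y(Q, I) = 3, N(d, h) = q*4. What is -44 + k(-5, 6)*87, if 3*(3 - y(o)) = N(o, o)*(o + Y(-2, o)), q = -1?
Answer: -2915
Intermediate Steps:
N(d, h) = -4 (N(d, h) = -1*4 = -4)
y(o) = 7 + 4*o/3 (y(o) = 3 - (-4)*(o + 3)/3 = 3 - (-4)*(3 + o)/3 = 3 - (-12 - 4*o)/3 = 3 + (4 + 4*o/3) = 7 + 4*o/3)
k(K, A) = 7*A + K*(7 + 4*A/3) (k(K, A) = (7 + 4*A/3)*K + 7*A = K*(7 + 4*A/3) + 7*A = 7*A + K*(7 + 4*A/3))
-44 + k(-5, 6)*87 = -44 + (7*6 + (1/3)*(-5)*(21 + 4*6))*87 = -44 + (42 + (1/3)*(-5)*(21 + 24))*87 = -44 + (42 + (1/3)*(-5)*45)*87 = -44 + (42 - 75)*87 = -44 - 33*87 = -44 - 2871 = -2915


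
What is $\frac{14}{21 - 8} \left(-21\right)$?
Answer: $- \frac{294}{13} \approx -22.615$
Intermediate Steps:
$\frac{14}{21 - 8} \left(-21\right) = \frac{14}{13} \left(-21\right) = - \frac{294}{13}$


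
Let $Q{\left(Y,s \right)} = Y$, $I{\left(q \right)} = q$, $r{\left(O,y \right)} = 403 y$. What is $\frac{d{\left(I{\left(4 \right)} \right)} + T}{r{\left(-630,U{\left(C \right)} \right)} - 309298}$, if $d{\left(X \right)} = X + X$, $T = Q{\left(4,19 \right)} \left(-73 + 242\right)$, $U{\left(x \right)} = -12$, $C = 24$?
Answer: $- \frac{342}{157067} \approx -0.0021774$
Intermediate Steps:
$T = 676$ ($T = 4 \left(-73 + 242\right) = 4 \cdot 169 = 676$)
$d{\left(X \right)} = 2 X$
$\frac{d{\left(I{\left(4 \right)} \right)} + T}{r{\left(-630,U{\left(C \right)} \right)} - 309298} = \frac{2 \cdot 4 + 676}{403 \left(-12\right) - 309298} = \frac{8 + 676}{-4836 - 309298} = \frac{684}{-314134} = 684 \left(- \frac{1}{314134}\right) = - \frac{342}{157067}$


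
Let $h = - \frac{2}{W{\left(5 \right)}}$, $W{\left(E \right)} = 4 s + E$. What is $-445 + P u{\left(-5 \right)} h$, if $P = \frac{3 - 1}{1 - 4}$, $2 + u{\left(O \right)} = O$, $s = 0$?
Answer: $- \frac{6703}{15} \approx -446.87$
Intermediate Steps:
$u{\left(O \right)} = -2 + O$
$W{\left(E \right)} = E$ ($W{\left(E \right)} = 4 \cdot 0 + E = 0 + E = E$)
$P = - \frac{2}{3}$ ($P = \frac{2}{-3} = 2 \left(- \frac{1}{3}\right) = - \frac{2}{3} \approx -0.66667$)
$h = - \frac{2}{5} \approx -0.4$
$-445 + P u{\left(-5 \right)} h = -445 + - \frac{2 \left(-2 - 5\right)}{3} \left(- \frac{2}{5}\right) = -445 + \left(- \frac{2}{3}\right) \left(-7\right) \left(- \frac{2}{5}\right) = -445 + \frac{14}{3} \left(- \frac{2}{5}\right) = -445 - \frac{28}{15} = - \frac{6703}{15}$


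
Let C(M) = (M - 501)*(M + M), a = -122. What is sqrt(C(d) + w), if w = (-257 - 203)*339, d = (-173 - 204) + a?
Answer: 2*sqrt(210515) ≈ 917.64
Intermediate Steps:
d = -499 (d = (-173 - 204) - 122 = -377 - 122 = -499)
C(M) = 2*M*(-501 + M) (C(M) = (-501 + M)*(2*M) = 2*M*(-501 + M))
w = -155940 (w = -460*339 = -155940)
sqrt(C(d) + w) = sqrt(2*(-499)*(-501 - 499) - 155940) = sqrt(2*(-499)*(-1000) - 155940) = sqrt(998000 - 155940) = sqrt(842060) = 2*sqrt(210515)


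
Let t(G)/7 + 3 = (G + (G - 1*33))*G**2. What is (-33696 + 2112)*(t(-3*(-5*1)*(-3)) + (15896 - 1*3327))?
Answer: 54671177568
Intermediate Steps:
t(G) = -21 + 7*G**2*(-33 + 2*G) (t(G) = -21 + 7*((G + (G - 1*33))*G**2) = -21 + 7*((G + (G - 33))*G**2) = -21 + 7*((G + (-33 + G))*G**2) = -21 + 7*((-33 + 2*G)*G**2) = -21 + 7*(G**2*(-33 + 2*G)) = -21 + 7*G**2*(-33 + 2*G))
(-33696 + 2112)*(t(-3*(-5*1)*(-3)) + (15896 - 1*3327)) = (-33696 + 2112)*((-21 - 231*(-3*(-5*1)*(-3))**2 + 14*(-3*(-5*1)*(-3))**3) + (15896 - 1*3327)) = -31584*((-21 - 231*(-(-15)*(-3))**2 + 14*(-(-15)*(-3))**3) + (15896 - 3327)) = -31584*((-21 - 231*(-3*15)**2 + 14*(-3*15)**3) + 12569) = -31584*((-21 - 231*(-45)**2 + 14*(-45)**3) + 12569) = -31584*((-21 - 231*2025 + 14*(-91125)) + 12569) = -31584*((-21 - 467775 - 1275750) + 12569) = -31584*(-1743546 + 12569) = -31584*(-1730977) = 54671177568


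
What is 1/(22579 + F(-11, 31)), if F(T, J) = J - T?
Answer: 1/22621 ≈ 4.4207e-5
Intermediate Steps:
1/(22579 + F(-11, 31)) = 1/(22579 + (31 - 1*(-11))) = 1/(22579 + (31 + 11)) = 1/(22579 + 42) = 1/22621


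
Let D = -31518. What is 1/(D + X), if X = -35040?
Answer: -1/66558 ≈ -1.5024e-5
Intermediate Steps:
1/(D + X) = 1/(-31518 - 35040) = 1/(-66558) = -1/66558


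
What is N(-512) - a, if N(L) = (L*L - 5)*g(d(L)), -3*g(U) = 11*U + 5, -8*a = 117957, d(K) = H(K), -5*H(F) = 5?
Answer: 4312181/8 ≈ 5.3902e+5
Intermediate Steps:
H(F) = -1 (H(F) = -⅕*5 = -1)
d(K) = -1
a = -117957/8 (a = -⅛*117957 = -117957/8 ≈ -14745.)
g(U) = -5/3 - 11*U/3 (g(U) = -(11*U + 5)/3 = -(5 + 11*U)/3 = -5/3 - 11*U/3)
N(L) = -10 + 2*L² (N(L) = (L*L - 5)*(-5/3 - 11/3*(-1)) = (L² - 5)*(-5/3 + 11/3) = (-5 + L²)*2 = -10 + 2*L²)
N(-512) - a = (-10 + 2*(-512)²) - 1*(-117957/8) = (-10 + 2*262144) + 117957/8 = (-10 + 524288) + 117957/8 = 524278 + 117957/8 = 4312181/8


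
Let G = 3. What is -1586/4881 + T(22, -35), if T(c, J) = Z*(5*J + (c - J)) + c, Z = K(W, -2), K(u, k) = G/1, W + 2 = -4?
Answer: -1622078/4881 ≈ -332.32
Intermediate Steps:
W = -6 (W = -2 - 4 = -6)
K(u, k) = 3 (K(u, k) = 3/1 = 3*1 = 3)
Z = 3
T(c, J) = 4*c + 12*J (T(c, J) = 3*(5*J + (c - J)) + c = 3*(c + 4*J) + c = (3*c + 12*J) + c = 4*c + 12*J)
-1586/4881 + T(22, -35) = -1586/4881 + (4*22 + 12*(-35)) = -1586*1/4881 + (88 - 420) = -1586/4881 - 332 = -1622078/4881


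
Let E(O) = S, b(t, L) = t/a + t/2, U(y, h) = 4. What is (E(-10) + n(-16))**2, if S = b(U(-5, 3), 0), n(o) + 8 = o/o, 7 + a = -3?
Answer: 729/25 ≈ 29.160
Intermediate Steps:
a = -10 (a = -7 - 3 = -10)
n(o) = -7 (n(o) = -8 + o/o = -8 + 1 = -7)
b(t, L) = 2*t/5 (b(t, L) = t/(-10) + t/2 = t*(-1/10) + t*(1/2) = -t/10 + t/2 = 2*t/5)
S = 8/5 (S = (2/5)*4 = 8/5 ≈ 1.6000)
E(O) = 8/5
(E(-10) + n(-16))**2 = (8/5 - 7)**2 = (-27/5)**2 = 729/25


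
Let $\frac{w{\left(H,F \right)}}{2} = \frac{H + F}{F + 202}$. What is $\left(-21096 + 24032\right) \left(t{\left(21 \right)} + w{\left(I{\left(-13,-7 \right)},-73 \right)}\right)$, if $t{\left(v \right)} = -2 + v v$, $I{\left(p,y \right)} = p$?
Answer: $\frac{3854968}{3} \approx 1.285 \cdot 10^{6}$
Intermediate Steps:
$w{\left(H,F \right)} = \frac{2 \left(F + H\right)}{202 + F}$ ($w{\left(H,F \right)} = 2 \frac{H + F}{F + 202} = 2 \frac{F + H}{202 + F} = \frac{2 \left(F + H\right)}{202 + F}$)
$t{\left(v \right)} = -2 + v^{2}$
$\left(-21096 + 24032\right) \left(t{\left(21 \right)} + w{\left(I{\left(-13,-7 \right)},-73 \right)}\right) = \left(-21096 + 24032\right) \left(\left(-2 + 21^{2}\right) + \frac{2 \left(-73 - 13\right)}{202 - 73}\right) = 2936 \left(\left(-2 + 441\right) + 2 \cdot \frac{1}{129} \left(-86\right)\right) = 2936 \left(439 + 2 \cdot \frac{1}{129} \left(-86\right)\right) = 2936 \left(439 - \frac{4}{3}\right) = 2936 \cdot \frac{1313}{3} = \frac{3854968}{3}$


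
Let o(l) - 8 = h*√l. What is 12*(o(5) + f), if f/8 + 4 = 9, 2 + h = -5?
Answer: 576 - 84*√5 ≈ 388.17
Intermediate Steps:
h = -7 (h = -2 - 5 = -7)
f = 40 (f = -32 + 8*9 = -32 + 72 = 40)
o(l) = 8 - 7*√l
12*(o(5) + f) = 12*((8 - 7*√5) + 40) = 12*(48 - 7*√5) = 576 - 84*√5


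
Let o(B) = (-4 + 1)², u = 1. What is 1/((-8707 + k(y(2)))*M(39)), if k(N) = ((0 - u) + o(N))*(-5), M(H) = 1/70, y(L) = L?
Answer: -70/8747 ≈ -0.0080027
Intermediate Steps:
M(H) = 1/70
o(B) = 9 (o(B) = (-3)² = 9)
k(N) = -40 (k(N) = ((0 - 1*1) + 9)*(-5) = ((0 - 1) + 9)*(-5) = (-1 + 9)*(-5) = 8*(-5) = -40)
1/((-8707 + k(y(2)))*M(39)) = 1/((-8707 - 40)*(1/70)) = 70/(-8747) = -1/8747*70 = -70/8747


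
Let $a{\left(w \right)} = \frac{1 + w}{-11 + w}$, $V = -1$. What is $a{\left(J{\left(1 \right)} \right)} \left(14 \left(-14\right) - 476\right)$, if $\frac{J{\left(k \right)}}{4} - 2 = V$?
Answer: $480$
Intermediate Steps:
$J{\left(k \right)} = 4$ ($J{\left(k \right)} = 8 + 4 \left(-1\right) = 8 - 4 = 4$)
$a{\left(w \right)} = \frac{1 + w}{-11 + w}$
$a{\left(J{\left(1 \right)} \right)} \left(14 \left(-14\right) - 476\right) = \frac{1 + 4}{-11 + 4} \left(14 \left(-14\right) - 476\right) = \frac{1}{-7} \cdot 5 \left(-196 - 476\right) = \left(- \frac{1}{7}\right) 5 \left(-672\right) = \left(- \frac{5}{7}\right) \left(-672\right) = 480$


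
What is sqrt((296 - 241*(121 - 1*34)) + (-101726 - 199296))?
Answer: I*sqrt(321693) ≈ 567.18*I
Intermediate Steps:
sqrt((296 - 241*(121 - 1*34)) + (-101726 - 199296)) = sqrt((296 - 241*(121 - 34)) - 301022) = sqrt((296 - 241*87) - 301022) = sqrt((296 - 20967) - 301022) = sqrt(-20671 - 301022) = sqrt(-321693) = I*sqrt(321693)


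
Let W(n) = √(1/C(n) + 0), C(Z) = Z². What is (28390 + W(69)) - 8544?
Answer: 1369375/69 ≈ 19846.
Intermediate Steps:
W(n) = √(n⁻²) (W(n) = √(1/(n²) + 0) = √(n⁻² + 0) = √(n⁻²))
(28390 + W(69)) - 8544 = (28390 + √(69⁻²)) - 8544 = (28390 + √(1/4761)) - 8544 = (28390 + 1/69) - 8544 = 1958911/69 - 8544 = 1369375/69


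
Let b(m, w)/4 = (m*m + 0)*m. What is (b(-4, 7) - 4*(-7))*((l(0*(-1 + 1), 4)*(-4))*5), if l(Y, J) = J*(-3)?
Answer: -54720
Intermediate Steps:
b(m, w) = 4*m**3 (b(m, w) = 4*((m*m + 0)*m) = 4*((m**2 + 0)*m) = 4*(m**2*m) = 4*m**3)
l(Y, J) = -3*J
(b(-4, 7) - 4*(-7))*((l(0*(-1 + 1), 4)*(-4))*5) = (4*(-4)**3 - 4*(-7))*((-3*4*(-4))*5) = (4*(-64) + 28)*(-12*(-4)*5) = (-256 + 28)*(48*5) = -228*240 = -54720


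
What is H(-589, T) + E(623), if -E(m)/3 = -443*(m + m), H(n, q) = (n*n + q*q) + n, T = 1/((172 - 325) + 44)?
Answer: 23788922347/11881 ≈ 2.0023e+6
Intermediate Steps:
T = -1/109 (T = 1/(-153 + 44) = 1/(-109) = -1/109 ≈ -0.0091743)
H(n, q) = n + n**2 + q**2 (H(n, q) = (n**2 + q**2) + n = n + n**2 + q**2)
E(m) = 2658*m (E(m) = -(-1329)*(m + m) = -(-1329)*2*m = -(-2658)*m = 2658*m)
H(-589, T) + E(623) = (-589 + (-589)**2 + (-1/109)**2) + 2658*623 = (-589 + 346921 + 1/11881) + 1655934 = 4114770493/11881 + 1655934 = 23788922347/11881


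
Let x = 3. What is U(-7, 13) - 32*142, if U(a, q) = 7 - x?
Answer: -4540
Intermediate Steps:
U(a, q) = 4 (U(a, q) = 7 - 1*3 = 7 - 3 = 4)
U(-7, 13) - 32*142 = 4 - 32*142 = 4 - 4544 = -4540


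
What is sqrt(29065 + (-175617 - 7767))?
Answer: I*sqrt(154319) ≈ 392.83*I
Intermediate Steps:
sqrt(29065 + (-175617 - 7767)) = sqrt(29065 - 183384) = sqrt(-154319) = I*sqrt(154319)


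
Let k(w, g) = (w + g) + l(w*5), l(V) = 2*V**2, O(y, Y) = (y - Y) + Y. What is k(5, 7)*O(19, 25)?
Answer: 23978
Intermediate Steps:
O(y, Y) = y
k(w, g) = g + w + 50*w**2 (k(w, g) = (w + g) + 2*(w*5)**2 = (g + w) + 2*(5*w)**2 = (g + w) + 2*(25*w**2) = (g + w) + 50*w**2 = g + w + 50*w**2)
k(5, 7)*O(19, 25) = (7 + 5 + 50*5**2)*19 = (7 + 5 + 50*25)*19 = (7 + 5 + 1250)*19 = 1262*19 = 23978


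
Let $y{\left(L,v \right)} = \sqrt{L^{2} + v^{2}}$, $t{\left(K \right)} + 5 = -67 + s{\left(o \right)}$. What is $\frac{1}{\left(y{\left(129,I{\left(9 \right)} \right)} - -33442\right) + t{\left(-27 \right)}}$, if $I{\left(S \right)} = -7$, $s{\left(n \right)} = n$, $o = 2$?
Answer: $\frac{16686}{556836847} - \frac{\sqrt{16690}}{1113673694} \approx 2.985 \cdot 10^{-5}$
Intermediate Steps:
$t{\left(K \right)} = -70$ ($t{\left(K \right)} = -5 + \left(-67 + 2\right) = -5 - 65 = -70$)
$\frac{1}{\left(y{\left(129,I{\left(9 \right)} \right)} - -33442\right) + t{\left(-27 \right)}} = \frac{1}{\left(\sqrt{129^{2} + \left(-7\right)^{2}} - -33442\right) - 70} = \frac{1}{\left(\sqrt{16641 + 49} + 33442\right) - 70} = \frac{1}{\left(\sqrt{16690} + 33442\right) - 70} = \frac{1}{\left(33442 + \sqrt{16690}\right) - 70} = \frac{1}{33372 + \sqrt{16690}}$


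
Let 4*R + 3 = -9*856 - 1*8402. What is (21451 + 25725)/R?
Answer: -188704/16109 ≈ -11.714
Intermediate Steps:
R = -16109/4 (R = -¾ + (-9*856 - 1*8402)/4 = -¾ + (-7704 - 8402)/4 = -¾ + (¼)*(-16106) = -¾ - 8053/2 = -16109/4 ≈ -4027.3)
(21451 + 25725)/R = (21451 + 25725)/(-16109/4) = 47176*(-4/16109) = -188704/16109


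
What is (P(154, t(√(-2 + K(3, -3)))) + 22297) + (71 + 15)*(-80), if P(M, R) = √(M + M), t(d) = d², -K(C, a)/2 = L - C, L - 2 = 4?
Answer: 15417 + 2*√77 ≈ 15435.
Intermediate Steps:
L = 6 (L = 2 + 4 = 6)
K(C, a) = -12 + 2*C (K(C, a) = -2*(6 - C) = -12 + 2*C)
P(M, R) = √2*√M (P(M, R) = √(2*M) = √2*√M)
(P(154, t(√(-2 + K(3, -3)))) + 22297) + (71 + 15)*(-80) = (√2*√154 + 22297) + (71 + 15)*(-80) = (2*√77 + 22297) + 86*(-80) = (22297 + 2*√77) - 6880 = 15417 + 2*√77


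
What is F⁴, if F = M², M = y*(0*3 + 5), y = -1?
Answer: 390625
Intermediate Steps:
M = -5 (M = -(0*3 + 5) = -(0 + 5) = -1*5 = -5)
F = 25 (F = (-5)² = 25)
F⁴ = 25⁴ = 390625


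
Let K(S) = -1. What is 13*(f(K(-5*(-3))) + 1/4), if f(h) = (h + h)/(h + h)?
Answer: 65/4 ≈ 16.250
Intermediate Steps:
f(h) = 1 (f(h) = (2*h)/((2*h)) = (2*h)*(1/(2*h)) = 1)
13*(f(K(-5*(-3))) + 1/4) = 13*(1 + 1/4) = 13*(1 + ¼) = 13*(5/4) = 65/4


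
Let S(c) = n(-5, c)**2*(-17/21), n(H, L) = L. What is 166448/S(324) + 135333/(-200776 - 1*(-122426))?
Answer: -10737070957/2912974650 ≈ -3.6859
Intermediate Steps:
S(c) = -17*c**2/21 (S(c) = c**2*(-17/21) = -17*c**2/21)
166448/S(324) + 135333/(-200776 - 1*(-122426)) = 166448/((-17/21*324**2)) + 135333/(-200776 - 1*(-122426)) = 166448/((-17/21*104976)) + 135333/(-200776 + 122426) = 166448/(-594864/7) + 135333/(-78350) = 166448*(-7/594864) + 135333*(-1/78350) = -72821/37179 - 135333/78350 = -10737070957/2912974650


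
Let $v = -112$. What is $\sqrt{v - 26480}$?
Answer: $4 i \sqrt{1662} \approx 163.07 i$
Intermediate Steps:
$\sqrt{v - 26480} = \sqrt{-112 - 26480} = \sqrt{-26592} = 4 i \sqrt{1662}$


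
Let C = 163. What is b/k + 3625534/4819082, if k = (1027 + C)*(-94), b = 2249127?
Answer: -5216587604087/269531256260 ≈ -19.354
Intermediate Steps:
k = -111860 (k = (1027 + 163)*(-94) = 1190*(-94) = -111860)
b/k + 3625534/4819082 = 2249127/(-111860) + 3625534/4819082 = 2249127*(-1/111860) + 3625534*(1/4819082) = -2249127/111860 + 1812767/2409541 = -5216587604087/269531256260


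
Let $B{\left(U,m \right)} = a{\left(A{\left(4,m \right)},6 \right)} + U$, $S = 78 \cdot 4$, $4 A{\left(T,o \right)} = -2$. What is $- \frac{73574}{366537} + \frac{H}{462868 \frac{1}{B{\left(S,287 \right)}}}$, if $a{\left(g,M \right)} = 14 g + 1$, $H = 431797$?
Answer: $\frac{24198217754201}{84829124058} \approx 285.26$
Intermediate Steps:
$A{\left(T,o \right)} = - \frac{1}{2}$ ($A{\left(T,o \right)} = \frac{1}{4} \left(-2\right) = - \frac{1}{2}$)
$a{\left(g,M \right)} = 1 + 14 g$
$S = 312$
$B{\left(U,m \right)} = -6 + U$ ($B{\left(U,m \right)} = \left(1 + 14 \left(- \frac{1}{2}\right)\right) + U = \left(1 - 7\right) + U = -6 + U$)
$- \frac{73574}{366537} + \frac{H}{462868 \frac{1}{B{\left(S,287 \right)}}} = - \frac{73574}{366537} + \frac{431797}{462868 \frac{1}{-6 + 312}} = \left(-73574\right) \frac{1}{366537} + \frac{431797}{462868 \cdot \frac{1}{306}} = - \frac{73574}{366537} + \frac{431797}{462868 \cdot \frac{1}{306}} = - \frac{73574}{366537} + \frac{431797}{\frac{231434}{153}} = - \frac{73574}{366537} + 431797 \cdot \frac{153}{231434} = - \frac{73574}{366537} + \frac{66064941}{231434} = \frac{24198217754201}{84829124058}$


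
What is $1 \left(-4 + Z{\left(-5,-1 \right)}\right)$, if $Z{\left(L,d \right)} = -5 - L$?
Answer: $-4$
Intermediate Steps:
$1 \left(-4 + Z{\left(-5,-1 \right)}\right) = 1 \left(-4 - 0\right) = 1 \left(-4 + \left(-5 + 5\right)\right) = 1 \left(-4 + 0\right) = 1 \left(-4\right) = -4$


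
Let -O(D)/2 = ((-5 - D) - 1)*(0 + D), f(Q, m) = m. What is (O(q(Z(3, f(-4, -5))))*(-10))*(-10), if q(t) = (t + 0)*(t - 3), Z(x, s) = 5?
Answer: 32000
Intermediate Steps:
q(t) = t*(-3 + t)
O(D) = -2*D*(-6 - D) (O(D) = -2*((-5 - D) - 1)*(0 + D) = -2*(-6 - D)*D = -2*D*(-6 - D))
(O(q(Z(3, f(-4, -5))))*(-10))*(-10) = ((2*(5*(-3 + 5))*(6 + 5*(-3 + 5)))*(-10))*(-10) = ((2*(5*2)*(6 + 5*2))*(-10))*(-10) = ((2*10*(6 + 10))*(-10))*(-10) = ((2*10*16)*(-10))*(-10) = (320*(-10))*(-10) = -3200*(-10) = 32000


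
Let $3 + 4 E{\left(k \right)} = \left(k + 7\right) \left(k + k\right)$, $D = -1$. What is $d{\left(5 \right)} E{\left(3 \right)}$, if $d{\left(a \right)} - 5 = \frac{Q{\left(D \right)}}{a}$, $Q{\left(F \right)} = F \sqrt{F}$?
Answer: $\frac{285}{4} - \frac{57 i}{20} \approx 71.25 - 2.85 i$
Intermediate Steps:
$Q{\left(F \right)} = F^{\frac{3}{2}}$
$d{\left(a \right)} = 5 - \frac{i}{a}$ ($d{\left(a \right)} = 5 + \frac{\left(-1\right)^{\frac{3}{2}}}{a} = 5 + \frac{\left(-1\right) i}{a} = 5 - \frac{i}{a}$)
$E{\left(k \right)} = - \frac{3}{4} + \frac{k \left(7 + k\right)}{2}$ ($E{\left(k \right)} = - \frac{3}{4} + \frac{\left(k + 7\right) \left(k + k\right)}{4} = - \frac{3}{4} + \frac{\left(7 + k\right) 2 k}{4} = - \frac{3}{4} + \frac{2 k \left(7 + k\right)}{4} = - \frac{3}{4} + \frac{k \left(7 + k\right)}{2}$)
$d{\left(5 \right)} E{\left(3 \right)} = \left(5 - \frac{i}{5}\right) \left(- \frac{3}{4} + \frac{3^{2}}{2} + \frac{7}{2} \cdot 3\right) = \left(5 - i \frac{1}{5}\right) \left(- \frac{3}{4} + \frac{1}{2} \cdot 9 + \frac{21}{2}\right) = \left(5 - \frac{i}{5}\right) \left(- \frac{3}{4} + \frac{9}{2} + \frac{21}{2}\right) = \left(5 - \frac{i}{5}\right) \frac{57}{4} = \frac{285}{4} - \frac{57 i}{20}$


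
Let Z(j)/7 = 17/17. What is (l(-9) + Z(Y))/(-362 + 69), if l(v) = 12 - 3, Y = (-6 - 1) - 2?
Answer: -16/293 ≈ -0.054608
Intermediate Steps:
Y = -9 (Y = -7 - 2 = -9)
Z(j) = 7 (Z(j) = 7*(17/17) = 7*(17*(1/17)) = 7*1 = 7)
l(v) = 9
(l(-9) + Z(Y))/(-362 + 69) = (9 + 7)/(-362 + 69) = 16/(-293) = 16*(-1/293) = -16/293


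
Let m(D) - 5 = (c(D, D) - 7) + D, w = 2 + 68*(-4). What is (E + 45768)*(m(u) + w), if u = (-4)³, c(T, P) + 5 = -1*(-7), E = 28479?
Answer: -24798498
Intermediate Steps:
c(T, P) = 2 (c(T, P) = -5 - 1*(-7) = -5 + 7 = 2)
u = -64
w = -270 (w = 2 - 272 = -270)
m(D) = D (m(D) = 5 + ((2 - 7) + D) = 5 + (-5 + D) = D)
(E + 45768)*(m(u) + w) = (28479 + 45768)*(-64 - 270) = 74247*(-334) = -24798498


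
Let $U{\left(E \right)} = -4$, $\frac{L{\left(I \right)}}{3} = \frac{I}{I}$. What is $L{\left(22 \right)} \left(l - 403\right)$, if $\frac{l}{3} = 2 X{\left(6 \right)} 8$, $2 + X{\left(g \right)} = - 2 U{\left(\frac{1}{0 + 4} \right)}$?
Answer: $-345$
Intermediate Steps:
$L{\left(I \right)} = 3$ ($L{\left(I \right)} = 3 \frac{I}{I} = 3 \cdot 1 = 3$)
$X{\left(g \right)} = 6$ ($X{\left(g \right)} = -2 - -8 = -2 + 8 = 6$)
$l = 288$ ($l = 3 \cdot 2 \cdot 6 \cdot 8 = 3 \cdot 12 \cdot 8 = 3 \cdot 96 = 288$)
$L{\left(22 \right)} \left(l - 403\right) = 3 \left(288 - 403\right) = 3 \left(-115\right) = -345$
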